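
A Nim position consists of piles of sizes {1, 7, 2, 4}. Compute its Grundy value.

In binary:
  001  (1)
  111  (7)
  010  (2)
  100  (4)
  ---
  000  (0)

0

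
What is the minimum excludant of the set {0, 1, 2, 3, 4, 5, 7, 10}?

The values 0, 1, 2, 3, 4, 5 are all present; 6 is the first non-negative integer missing from the set.

6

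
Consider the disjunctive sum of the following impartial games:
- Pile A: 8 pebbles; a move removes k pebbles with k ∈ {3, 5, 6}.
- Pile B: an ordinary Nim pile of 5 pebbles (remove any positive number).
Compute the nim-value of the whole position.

Grundy values for pile A (subtraction set {3, 5, 6}):
k:     0  1  2  3  4  5  6  7  8
g(k):  0  0  0  1  1  1  2  2  2
So g(8) = 2.
Pile B is a plain Nim pile of size 5, so its Grundy value is 5.
By the Sprague-Grundy theorem, the Grundy value of a sum of independent games is the XOR of the component values.
Combined value = 2 ⊕ 5 = 7.

7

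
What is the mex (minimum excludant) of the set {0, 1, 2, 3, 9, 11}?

The values 0, 1, 2, 3 are all present; 4 is the first non-negative integer missing from the set.

4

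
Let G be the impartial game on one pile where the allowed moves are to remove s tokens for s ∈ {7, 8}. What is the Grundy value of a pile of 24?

Compute g(0), g(1), … for moves {7, 8}:
k:     0  1  2  3  4  5  6  7  8  9 10 11 12 13 14 15 16 17 18 19 20 21 22 23 24
g(k):  0  0  0  0  0  0  0  1  1  1  1  1  1  1  2  0  0  0  0  0  0  0  1  1  1
So g(24) = 1.

1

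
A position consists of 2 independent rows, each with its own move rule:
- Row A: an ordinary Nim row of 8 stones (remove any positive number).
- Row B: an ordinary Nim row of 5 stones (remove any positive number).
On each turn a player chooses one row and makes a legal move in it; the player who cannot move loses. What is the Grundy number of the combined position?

13

Row A is a plain Nim row of size 8, so its Grundy value is 8.
Row B is a plain Nim row of size 5, so its Grundy value is 5.
The value of a disjunctive sum is the nim-sum of the parts.
Combined value = 8 XOR 5 = 13.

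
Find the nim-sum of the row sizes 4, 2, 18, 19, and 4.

Write each in binary and XOR column by column:
  00100  (4)
  00010  (2)
  10010  (18)
  10011  (19)
  00100  (4)
  -----
  00011  (3)

3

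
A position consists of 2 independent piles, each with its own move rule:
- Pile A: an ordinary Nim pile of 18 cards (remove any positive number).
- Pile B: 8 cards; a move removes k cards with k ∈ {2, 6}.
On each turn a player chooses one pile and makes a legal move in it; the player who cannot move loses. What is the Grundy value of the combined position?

18

Pile A is a plain Nim pile of size 18, so its Grundy value is 18.
Grundy values for pile B (subtraction set {2, 6}):
g(0) = mex{} = 0
g(1) = mex{} = 0
g(2) = mex{0} = 1
g(3) = mex{0} = 1
g(4) = mex{1} = 0
g(5) = mex{1} = 0
g(6) = mex{0} = 1
g(7) = mex{0} = 1
g(8) = mex{1} = 0
So g(8) = 0.
By the Sprague-Grundy theorem, the Grundy value of a sum of independent games is the XOR of the component values.
Combined value = 18 XOR 0 = 18.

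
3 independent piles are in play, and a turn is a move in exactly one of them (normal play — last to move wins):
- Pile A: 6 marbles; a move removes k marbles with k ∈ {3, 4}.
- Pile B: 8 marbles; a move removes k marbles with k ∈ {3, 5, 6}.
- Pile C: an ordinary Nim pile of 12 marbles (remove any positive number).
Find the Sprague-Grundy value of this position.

12

Grundy values for pile A (subtraction set {3, 4}):
k:     0  1  2  3  4  5  6
g(k):  0  0  0  1  1  1  2
So g(6) = 2.
Build the Grundy sequence for pile B with g(k) = mex{g(k−s) : s ∈ {3, 5, 6}, s ≤ k}:
g(0) = mex{} = 0
g(1) = mex{} = 0
g(2) = mex{} = 0
g(3) = mex{0} = 1
g(4) = mex{0} = 1
g(5) = mex{0} = 1
g(6) = mex{0,1} = 2
g(7) = mex{0,1} = 2
g(8) = mex{0,1} = 2
So g(8) = 2.
Pile C is a plain Nim pile of size 12, so its Grundy value is 12.
By the Sprague-Grundy theorem, the Grundy value of a sum of independent games is the XOR of the component values.
Combined value = 2 XOR 2 XOR 12 = 12.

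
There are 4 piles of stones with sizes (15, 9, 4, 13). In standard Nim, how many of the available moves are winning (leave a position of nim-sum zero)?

3

In binary:
  1111  (15)
  1001  (9)
  0100  (4)
  1101  (13)
  ----
  1111  (15)
The overall nim-sum is X = 15. A pile of size p has a winning move iff p XOR X < p (reduce it to p XOR X).
  15: 15 XOR 15 = 0 < 15 — winning move (to 0).
  9: 9 XOR 15 = 6 < 9 — winning move (to 6).
  4: 4 XOR 15 = 11 ≥ 4 — no move.
  13: 13 XOR 15 = 2 < 13 — winning move (to 2).
That gives 3 winning moves.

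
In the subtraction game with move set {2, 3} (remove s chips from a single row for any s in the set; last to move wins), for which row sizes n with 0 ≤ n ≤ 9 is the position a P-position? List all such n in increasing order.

Build the Grundy sequence with g(k) = mex{g(k−s) : s ∈ {2, 3}, s ≤ k}:
k:     0  1  2  3  4  5  6  7  8  9
g(k):  0  0  1  1  2  0  0  1  1  2
The P-positions (g = 0) in 0..9 are 0, 1, 5, 6.

0, 1, 5, 6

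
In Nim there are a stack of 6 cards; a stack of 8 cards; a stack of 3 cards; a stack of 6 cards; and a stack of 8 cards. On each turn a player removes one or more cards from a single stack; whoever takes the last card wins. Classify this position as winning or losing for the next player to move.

Bitwise XOR of the heap sizes:
  0110  (6)
  1000  (8)
  0011  (3)
  0110  (6)
  1000  (8)
  ----
  0011  (3)
The nim-sum is 3 ≠ 0, so this is an N-position: the player to move can win.

Winning position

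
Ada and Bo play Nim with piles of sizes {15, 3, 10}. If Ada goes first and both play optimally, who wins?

Nim-sum: 15 ⊕ 3 ⊕ 10 = 6.
The nim-sum is 6 ≠ 0, so this is an N-position: the player to move can win; Ada has a winning move.

Ada wins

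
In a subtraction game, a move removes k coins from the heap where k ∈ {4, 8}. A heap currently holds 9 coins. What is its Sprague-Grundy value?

2

Grundy values for subtraction set {4, 8}:
k:     0  1  2  3  4  5  6  7  8  9
g(k):  0  0  0  0  1  1  1  1  2  2
So g(9) = 2.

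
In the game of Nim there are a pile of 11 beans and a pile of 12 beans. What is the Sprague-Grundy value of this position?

7

Compute the nim-sum pairwise:
11 ^ 12 = 7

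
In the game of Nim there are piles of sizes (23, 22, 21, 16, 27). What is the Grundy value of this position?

Compute the nim-sum pairwise:
23 ^ 22 = 1
1 ^ 21 = 20
20 ^ 16 = 4
4 ^ 27 = 31

31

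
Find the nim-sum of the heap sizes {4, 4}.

Nim-sum: 4 ⊕ 4 = 0.

0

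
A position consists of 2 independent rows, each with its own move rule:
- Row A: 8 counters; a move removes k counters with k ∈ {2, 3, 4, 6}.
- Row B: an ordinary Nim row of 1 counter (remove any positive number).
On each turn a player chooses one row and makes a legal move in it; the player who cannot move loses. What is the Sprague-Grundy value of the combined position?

Build the Grundy sequence for row A with g(k) = mex{g(k−s) : s ∈ {2, 3, 4, 6}, s ≤ k}:
g(0) = mex{} = 0
g(1) = mex{} = 0
g(2) = mex{0} = 1
g(3) = mex{0} = 1
g(4) = mex{0,1} = 2
g(5) = mex{0,1} = 2
g(6) = mex{0,1,2} = 3
g(7) = mex{0,1,2} = 3
g(8) = mex{1,2,3} = 0
So g(8) = 0.
Row B is a plain Nim row of size 1, so its Grundy value is 1.
The value of a disjunctive sum is the nim-sum of the parts.
Combined value = 0 XOR 1 = 1.

1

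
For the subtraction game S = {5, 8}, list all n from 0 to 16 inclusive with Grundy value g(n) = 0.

Grundy values for subtraction set {5, 8}:
k:     0  1  2  3  4  5  6  7  8  9 10 11 12 13 14 15 16
g(k):  0  0  0  0  0  1  1  1  1  1  2  2  2  0  0  0  0
The P-positions (g = 0) in 0..16 are 0, 1, 2, 3, 4, 13, 14, 15, 16.

0, 1, 2, 3, 4, 13, 14, 15, 16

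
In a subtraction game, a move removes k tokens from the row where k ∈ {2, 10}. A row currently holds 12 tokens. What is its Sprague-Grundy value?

Compute g(0), g(1), … for moves {2, 10}:
g(0) = mex{} = 0
g(1) = mex{} = 0
g(2) = mex{0} = 1
g(3) = mex{0} = 1
g(4) = mex{1} = 0
g(5) = mex{1} = 0
g(6) = mex{0} = 1
g(7) = mex{0} = 1
g(8) = mex{1} = 0
g(9) = mex{1} = 0
g(10) = mex{0} = 1
g(11) = mex{0} = 1
g(12) = mex{1} = 0
So g(12) = 0.

0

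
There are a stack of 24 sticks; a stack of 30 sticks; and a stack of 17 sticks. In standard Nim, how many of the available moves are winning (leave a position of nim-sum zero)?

3

Compute the nim-sum pairwise:
24 ⊕ 30 = 6
6 ⊕ 17 = 23
The overall nim-sum is X = 23. A stack of size p has a winning move iff p XOR X < p (reduce it to p XOR X).
  24: 24 XOR 23 = 15 < 24 — winning move (to 15).
  30: 30 XOR 23 = 9 < 30 — winning move (to 9).
  17: 17 XOR 23 = 6 < 17 — winning move (to 6).
That gives 3 winning moves.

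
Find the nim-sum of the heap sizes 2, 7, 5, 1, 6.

7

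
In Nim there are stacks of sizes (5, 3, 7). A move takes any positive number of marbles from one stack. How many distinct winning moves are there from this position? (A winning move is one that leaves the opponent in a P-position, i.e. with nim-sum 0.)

3

Compute the nim-sum pairwise:
5 ⊕ 3 = 6
6 ⊕ 7 = 1
The overall nim-sum is X = 1. A stack of size p has a winning move iff p XOR X < p (reduce it to p XOR X).
  5: 5 XOR 1 = 4 < 5 — winning move (to 4).
  3: 3 XOR 1 = 2 < 3 — winning move (to 2).
  7: 7 XOR 1 = 6 < 7 — winning move (to 6).
That gives 3 winning moves.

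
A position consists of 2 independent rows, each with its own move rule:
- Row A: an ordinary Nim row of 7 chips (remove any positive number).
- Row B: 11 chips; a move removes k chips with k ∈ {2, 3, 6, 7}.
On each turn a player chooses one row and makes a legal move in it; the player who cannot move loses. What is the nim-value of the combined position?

Row A is a plain Nim row of size 7, so its Grundy value is 7.
For row B, compute g(0), g(1), … with moves {2, 3, 6, 7}:
g(0) = mex{} = 0
g(1) = mex{} = 0
g(2) = mex{0} = 1
g(3) = mex{0} = 1
g(4) = mex{0,1} = 2
g(5) = mex{1} = 0
g(6) = mex{0,1,2} = 3
g(7) = mex{0,2} = 1
g(8) = mex{0,1,3} = 2
g(9) = mex{1,3} = 0
g(10) = mex{1,2} = 0
g(11) = mex{0,2} = 1
So g(11) = 1.
The value of a disjunctive sum is the nim-sum of the parts.
Combined value = 7 XOR 1 = 6.

6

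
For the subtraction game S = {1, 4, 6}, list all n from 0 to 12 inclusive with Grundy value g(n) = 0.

0, 2, 5, 7, 10, 12

Grundy values for subtraction set {1, 4, 6}:
k:     0  1  2  3  4  5  6  7  8  9 10 11 12
g(k):  0  1  0  1  2  0  1  0  1  2  0  1  0
The P-positions (g = 0) in 0..12 are 0, 2, 5, 7, 10, 12.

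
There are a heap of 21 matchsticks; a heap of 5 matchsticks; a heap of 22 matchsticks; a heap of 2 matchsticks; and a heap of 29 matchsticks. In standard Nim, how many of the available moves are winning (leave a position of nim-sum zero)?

Bitwise XOR of the heap sizes:
  10101  (21)
  00101  (5)
  10110  (22)
  00010  (2)
  11101  (29)
  -----
  11001  (25)
The overall nim-sum is X = 25. A heap of size p has a winning move iff p XOR X < p (reduce it to p XOR X).
  21: 21 XOR 25 = 12 < 21 — winning move (to 12).
  5: 5 XOR 25 = 28 ≥ 5 — no move.
  22: 22 XOR 25 = 15 < 22 — winning move (to 15).
  2: 2 XOR 25 = 27 ≥ 2 — no move.
  29: 29 XOR 25 = 4 < 29 — winning move (to 4).
That gives 3 winning moves.

3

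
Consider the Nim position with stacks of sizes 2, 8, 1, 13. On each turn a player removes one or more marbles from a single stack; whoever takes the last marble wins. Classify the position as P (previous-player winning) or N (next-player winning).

Nim-sum: 2 ^ 8 ^ 1 ^ 13 = 6.
The nim-sum is 6 ≠ 0, so this is an N-position: the player to move can win.

N-position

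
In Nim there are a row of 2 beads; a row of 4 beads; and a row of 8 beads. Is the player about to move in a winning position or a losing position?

Winning position

Bitwise XOR of the heap sizes:
  0010  (2)
  0100  (4)
  1000  (8)
  ----
  1110  (14)
The nim-sum is 14 ≠ 0, so this is an N-position: the player to move can win.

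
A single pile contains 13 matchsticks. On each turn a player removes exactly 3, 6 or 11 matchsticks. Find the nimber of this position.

1

Grundy values for subtraction set {3, 6, 11}:
k:     0  1  2  3  4  5  6  7  8  9 10 11 12 13
g(k):  0  0  0  1  1  1  2  2  2  0  0  3  1  1
So g(13) = 1.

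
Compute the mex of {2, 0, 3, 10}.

1

0 is in the set but 1 is not, so the mex is 1.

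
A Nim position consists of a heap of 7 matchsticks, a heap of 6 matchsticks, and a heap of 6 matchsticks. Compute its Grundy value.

Nim-sum: 7 XOR 6 XOR 6 = 7.

7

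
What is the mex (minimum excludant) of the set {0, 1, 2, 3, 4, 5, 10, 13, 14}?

6

The values 0, 1, 2, 3, 4, 5 are all present; 6 is the first non-negative integer missing from the set.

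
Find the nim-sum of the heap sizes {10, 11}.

Write each in binary and XOR column by column:
  1010  (10)
  1011  (11)
  ----
  0001  (1)

1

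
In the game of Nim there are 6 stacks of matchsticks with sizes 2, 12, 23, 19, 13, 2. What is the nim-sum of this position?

5

Nim-sum: 2 ⊕ 12 ⊕ 23 ⊕ 19 ⊕ 13 ⊕ 2 = 5.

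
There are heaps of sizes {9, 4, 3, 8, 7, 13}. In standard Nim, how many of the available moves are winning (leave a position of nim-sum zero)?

3

In binary:
  1001  (9)
  0100  (4)
  0011  (3)
  1000  (8)
  0111  (7)
  1101  (13)
  ----
  1100  (12)
The overall nim-sum is X = 12. A heap of size p has a winning move iff p XOR X < p (reduce it to p XOR X).
  9: 9 XOR 12 = 5 < 9 — winning move (to 5).
  4: 4 XOR 12 = 8 ≥ 4 — no move.
  3: 3 XOR 12 = 15 ≥ 3 — no move.
  8: 8 XOR 12 = 4 < 8 — winning move (to 4).
  7: 7 XOR 12 = 11 ≥ 7 — no move.
  13: 13 XOR 12 = 1 < 13 — winning move (to 1).
That gives 3 winning moves.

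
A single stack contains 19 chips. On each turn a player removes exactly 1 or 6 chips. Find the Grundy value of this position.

Build the Grundy sequence with g(k) = mex{g(k−s) : s ∈ {1, 6}, s ≤ k}:
k:     0  1  2  3  4  5  6  7  8  9 10 11 12 13 14 15 16 17 18 19
g(k):  0  1  0  1  0  1  2  0  1  0  1  0  1  2  0  1  0  1  0  1
So g(19) = 1.

1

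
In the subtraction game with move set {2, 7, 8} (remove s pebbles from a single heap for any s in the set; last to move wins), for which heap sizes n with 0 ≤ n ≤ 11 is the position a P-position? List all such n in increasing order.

0, 1, 4, 5, 10

Grundy values for subtraction set {2, 7, 8}:
g(0) = mex{} = 0
g(1) = mex{} = 0
g(2) = mex{0} = 1
g(3) = mex{0} = 1
g(4) = mex{1} = 0
g(5) = mex{1} = 0
g(6) = mex{0} = 1
g(7) = mex{0} = 1
g(8) = mex{0,1} = 2
g(9) = mex{0,1} = 2
g(10) = mex{1,2} = 0
g(11) = mex{0,1,2} = 3
The P-positions (g = 0) in 0..11 are 0, 1, 4, 5, 10.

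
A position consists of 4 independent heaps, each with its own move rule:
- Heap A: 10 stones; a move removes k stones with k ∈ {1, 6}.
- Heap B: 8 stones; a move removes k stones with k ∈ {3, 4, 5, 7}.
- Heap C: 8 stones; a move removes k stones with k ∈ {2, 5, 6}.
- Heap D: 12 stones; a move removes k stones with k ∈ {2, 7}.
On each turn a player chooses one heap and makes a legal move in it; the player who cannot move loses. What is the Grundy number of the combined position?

Build the Grundy sequence for heap A with g(k) = mex{g(k−s) : s ∈ {1, 6}, s ≤ k}:
k:     0  1  2  3  4  5  6  7  8  9 10
g(k):  0  1  0  1  0  1  2  0  1  0  1
So g(10) = 1.
Grundy values for heap B (subtraction set {3, 4, 5, 7}):
k:     0  1  2  3  4  5  6  7  8
g(k):  0  0  0  1  1  1  2  2  2
So g(8) = 2.
Build the Grundy sequence for heap C with g(k) = mex{g(k−s) : s ∈ {2, 5, 6}, s ≤ k}:
k:     0  1  2  3  4  5  6  7  8
g(k):  0  0  1  1  0  2  1  3  0
So g(8) = 0.
Build the Grundy sequence for heap D with g(k) = mex{g(k−s) : s ∈ {2, 7}, s ≤ k}:
k:     0  1  2  3  4  5  6  7  8  9 10 11 12
g(k):  0  0  1  1  0  0  1  1  2  0  0  1  1
So g(12) = 1.
The value of a disjunctive sum is the nim-sum of the parts.
Combined value = 1 XOR 2 XOR 0 XOR 1 = 2.

2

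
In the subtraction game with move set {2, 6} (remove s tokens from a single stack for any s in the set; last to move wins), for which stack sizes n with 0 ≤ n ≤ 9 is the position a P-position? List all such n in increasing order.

Build the Grundy sequence with g(k) = mex{g(k−s) : s ∈ {2, 6}, s ≤ k}:
g(0) = mex{} = 0
g(1) = mex{} = 0
g(2) = mex{0} = 1
g(3) = mex{0} = 1
g(4) = mex{1} = 0
g(5) = mex{1} = 0
g(6) = mex{0} = 1
g(7) = mex{0} = 1
g(8) = mex{1} = 0
g(9) = mex{1} = 0
The P-positions (g = 0) in 0..9 are 0, 1, 4, 5, 8, 9.

0, 1, 4, 5, 8, 9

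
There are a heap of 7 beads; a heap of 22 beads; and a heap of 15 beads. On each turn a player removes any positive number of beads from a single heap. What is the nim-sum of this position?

Bitwise XOR of the heap sizes:
  00111  (7)
  10110  (22)
  01111  (15)
  -----
  11110  (30)

30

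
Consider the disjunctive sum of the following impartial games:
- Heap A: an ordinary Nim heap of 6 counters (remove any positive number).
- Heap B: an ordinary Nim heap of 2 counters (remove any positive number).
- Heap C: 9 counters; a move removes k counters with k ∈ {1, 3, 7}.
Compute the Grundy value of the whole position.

5

Heap A is a plain Nim heap of size 6, so its Grundy value is 6.
Heap B is a plain Nim heap of size 2, so its Grundy value is 2.
Build the Grundy sequence for heap C with g(k) = mex{g(k−s) : s ∈ {1, 3, 7}, s ≤ k}:
g(0) = mex{} = 0
g(1) = mex{0} = 1
g(2) = mex{1} = 0
g(3) = mex{0} = 1
g(4) = mex{1} = 0
g(5) = mex{0} = 1
g(6) = mex{1} = 0
g(7) = mex{0} = 1
g(8) = mex{1} = 0
g(9) = mex{0} = 1
So g(9) = 1.
By the Sprague-Grundy theorem, the Grundy value of a sum of independent games is the XOR of the component values.
Combined value = 6 ⊕ 2 ⊕ 1 = 5.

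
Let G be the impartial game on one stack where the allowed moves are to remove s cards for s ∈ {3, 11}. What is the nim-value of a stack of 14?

Grundy values for subtraction set {3, 11}:
k:     0  1  2  3  4  5  6  7  8  9 10 11 12 13 14
g(k):  0  0  0  1  1  1  0  0  0  1  1  1  2  2  0
So g(14) = 0.

0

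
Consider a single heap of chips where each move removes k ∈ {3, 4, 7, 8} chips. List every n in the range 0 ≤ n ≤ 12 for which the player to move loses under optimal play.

0, 1, 2, 11, 12

Grundy values for subtraction set {3, 4, 7, 8}:
k:     0  1  2  3  4  5  6  7  8  9 10 11 12
g(k):  0  0  0  1  1  1  2  2  2  3  3  0  0
The P-positions (g = 0) in 0..12 are 0, 1, 2, 11, 12.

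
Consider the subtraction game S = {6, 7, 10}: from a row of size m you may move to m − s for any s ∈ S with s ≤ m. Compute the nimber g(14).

2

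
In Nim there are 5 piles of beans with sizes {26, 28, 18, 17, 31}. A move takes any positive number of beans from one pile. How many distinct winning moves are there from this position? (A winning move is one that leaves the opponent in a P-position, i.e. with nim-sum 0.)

In binary:
  11010  (26)
  11100  (28)
  10010  (18)
  10001  (17)
  11111  (31)
  -----
  11010  (26)
The overall nim-sum is X = 26. A pile of size p has a winning move iff p XOR X < p (reduce it to p XOR X).
  26: 26 XOR 26 = 0 < 26 — winning move (to 0).
  28: 28 XOR 26 = 6 < 28 — winning move (to 6).
  18: 18 XOR 26 = 8 < 18 — winning move (to 8).
  17: 17 XOR 26 = 11 < 17 — winning move (to 11).
  31: 31 XOR 26 = 5 < 31 — winning move (to 5).
That gives 5 winning moves.

5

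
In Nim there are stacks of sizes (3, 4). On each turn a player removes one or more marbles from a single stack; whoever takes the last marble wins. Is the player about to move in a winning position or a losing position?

Nim-sum: 3 ⊕ 4 = 7.
The nim-sum is 7 ≠ 0, so this is an N-position: the player to move can win.

Winning position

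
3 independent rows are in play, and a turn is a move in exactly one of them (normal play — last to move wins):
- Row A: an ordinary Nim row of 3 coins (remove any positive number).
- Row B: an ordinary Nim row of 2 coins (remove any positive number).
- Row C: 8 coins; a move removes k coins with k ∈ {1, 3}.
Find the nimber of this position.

Row A is a plain Nim row of size 3, so its Grundy value is 3.
Row B is a plain Nim row of size 2, so its Grundy value is 2.
For row C, compute g(0), g(1), … with moves {1, 3}:
g(0) = mex{} = 0
g(1) = mex{0} = 1
g(2) = mex{1} = 0
g(3) = mex{0} = 1
g(4) = mex{1} = 0
g(5) = mex{0} = 1
g(6) = mex{1} = 0
g(7) = mex{0} = 1
g(8) = mex{1} = 0
So g(8) = 0.
The value of a disjunctive sum is the nim-sum of the parts.
Combined value = 3 XOR 2 XOR 0 = 1.

1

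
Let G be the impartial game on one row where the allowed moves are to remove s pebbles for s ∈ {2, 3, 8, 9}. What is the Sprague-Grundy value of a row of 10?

2

Build the Grundy sequence with g(k) = mex{g(k−s) : s ∈ {2, 3, 8, 9}, s ≤ k}:
k:     0  1  2  3  4  5  6  7  8  9 10
g(k):  0  0  1  1  2  0  0  1  1  2  2
So g(10) = 2.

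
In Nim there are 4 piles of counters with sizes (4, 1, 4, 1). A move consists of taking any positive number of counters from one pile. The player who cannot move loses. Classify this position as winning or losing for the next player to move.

Losing position

Compute the nim-sum pairwise:
4 XOR 1 = 5
5 XOR 4 = 1
1 XOR 1 = 0
The nim-sum is 0, so this is a P-position: the player to move is in a losing position under optimal play.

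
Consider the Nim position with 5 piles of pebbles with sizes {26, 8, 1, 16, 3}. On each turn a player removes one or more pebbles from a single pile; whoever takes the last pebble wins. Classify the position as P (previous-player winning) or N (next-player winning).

P-position

Bitwise XOR of the heap sizes:
  11010  (26)
  01000  (8)
  00001  (1)
  10000  (16)
  00011  (3)
  -----
  00000  (0)
The nim-sum is 0, so this is a P-position: the player to move is in a losing position under optimal play.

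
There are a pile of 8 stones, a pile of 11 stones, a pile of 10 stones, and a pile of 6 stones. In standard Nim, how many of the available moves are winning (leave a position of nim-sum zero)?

Compute the nim-sum pairwise:
8 XOR 11 = 3
3 XOR 10 = 9
9 XOR 6 = 15
The overall nim-sum is X = 15. A pile of size p has a winning move iff p XOR X < p (reduce it to p XOR X).
  8: 8 XOR 15 = 7 < 8 — winning move (to 7).
  11: 11 XOR 15 = 4 < 11 — winning move (to 4).
  10: 10 XOR 15 = 5 < 10 — winning move (to 5).
  6: 6 XOR 15 = 9 ≥ 6 — no move.
That gives 3 winning moves.

3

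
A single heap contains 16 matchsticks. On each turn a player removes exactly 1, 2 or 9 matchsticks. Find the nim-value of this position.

0

Build the Grundy sequence with g(k) = mex{g(k−s) : s ∈ {1, 2, 9}, s ≤ k}:
k:     0  1  2  3  4  5  6  7  8  9 10 11 12 13 14 15 16
g(k):  0  1  2  0  1  2  0  1  2  3  0  1  2  0  1  2  0
So g(16) = 0.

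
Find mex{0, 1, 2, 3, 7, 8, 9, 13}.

4

The values 0, 1, 2, 3 are all present; 4 is the first non-negative integer missing from the set.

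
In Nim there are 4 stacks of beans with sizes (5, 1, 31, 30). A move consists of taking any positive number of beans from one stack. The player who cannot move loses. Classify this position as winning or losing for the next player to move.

Winning position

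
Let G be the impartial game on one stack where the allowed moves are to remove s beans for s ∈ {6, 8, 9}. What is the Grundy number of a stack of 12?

Compute g(0), g(1), … for moves {6, 8, 9}:
g(0) = mex{} = 0
g(1) = mex{} = 0
g(2) = mex{} = 0
g(3) = mex{} = 0
g(4) = mex{} = 0
g(5) = mex{} = 0
g(6) = mex{0} = 1
g(7) = mex{0} = 1
g(8) = mex{0} = 1
g(9) = mex{0} = 1
g(10) = mex{0} = 1
g(11) = mex{0} = 1
g(12) = mex{0,1} = 2
So g(12) = 2.

2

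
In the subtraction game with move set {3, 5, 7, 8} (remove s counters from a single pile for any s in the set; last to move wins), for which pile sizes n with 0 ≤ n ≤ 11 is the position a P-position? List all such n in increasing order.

0, 1, 2, 11

Grundy values for subtraction set {3, 5, 7, 8}:
k:     0  1  2  3  4  5  6  7  8  9 10 11
g(k):  0  0  0  1  1  1  2  2  2  3  3  0
The P-positions (g = 0) in 0..11 are 0, 1, 2, 11.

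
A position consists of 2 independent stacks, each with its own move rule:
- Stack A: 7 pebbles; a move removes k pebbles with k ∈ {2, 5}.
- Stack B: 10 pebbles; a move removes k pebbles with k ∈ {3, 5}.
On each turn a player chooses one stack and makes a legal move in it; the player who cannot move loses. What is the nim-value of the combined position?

Build the Grundy sequence for stack A with g(k) = mex{g(k−s) : s ∈ {2, 5}, s ≤ k}:
g(0) = mex{} = 0
g(1) = mex{} = 0
g(2) = mex{0} = 1
g(3) = mex{0} = 1
g(4) = mex{1} = 0
g(5) = mex{0,1} = 2
g(6) = mex{0} = 1
g(7) = mex{1,2} = 0
So g(7) = 0.
For stack B, compute g(0), g(1), … with moves {3, 5}:
k:     0  1  2  3  4  5  6  7  8  9 10
g(k):  0  0  0  1  1  1  2  2  0  0  0
So g(10) = 0.
The value of a disjunctive sum is the nim-sum of the parts.
Combined value = 0 XOR 0 = 0.

0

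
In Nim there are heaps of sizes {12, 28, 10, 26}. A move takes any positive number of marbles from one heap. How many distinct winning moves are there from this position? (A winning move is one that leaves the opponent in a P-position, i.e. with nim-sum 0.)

In binary:
  01100  (12)
  11100  (28)
  01010  (10)
  11010  (26)
  -----
  00000  (0)
The nim-sum is already 0, so every move leaves a nonzero nim-sum — there are no winning moves.

0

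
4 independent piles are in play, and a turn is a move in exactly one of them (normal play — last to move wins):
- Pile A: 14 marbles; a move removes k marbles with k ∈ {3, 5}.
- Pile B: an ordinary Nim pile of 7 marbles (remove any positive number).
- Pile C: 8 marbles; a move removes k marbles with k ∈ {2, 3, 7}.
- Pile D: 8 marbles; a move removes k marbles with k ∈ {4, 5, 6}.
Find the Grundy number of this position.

For pile A, compute g(0), g(1), … with moves {3, 5}:
k:     0  1  2  3  4  5  6  7  8  9 10 11 12 13 14
g(k):  0  0  0  1  1  1  2  2  0  0  0  1  1  1  2
So g(14) = 2.
Pile B is a plain Nim pile of size 7, so its Grundy value is 7.
Grundy values for pile C (subtraction set {2, 3, 7}):
k:     0  1  2  3  4  5  6  7  8
g(k):  0  0  1  1  2  0  0  1  1
So g(8) = 1.
For pile D, compute g(0), g(1), … with moves {4, 5, 6}:
g(0) = mex{} = 0
g(1) = mex{} = 0
g(2) = mex{} = 0
g(3) = mex{} = 0
g(4) = mex{0} = 1
g(5) = mex{0} = 1
g(6) = mex{0} = 1
g(7) = mex{0} = 1
g(8) = mex{0,1} = 2
So g(8) = 2.
By the Sprague-Grundy theorem, the Grundy value of a sum of independent games is the XOR of the component values.
Combined value = 2 XOR 7 XOR 1 XOR 2 = 6.

6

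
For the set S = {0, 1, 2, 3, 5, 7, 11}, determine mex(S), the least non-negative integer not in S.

4

The values 0, 1, 2, 3 are all present; 4 is the first non-negative integer missing from the set.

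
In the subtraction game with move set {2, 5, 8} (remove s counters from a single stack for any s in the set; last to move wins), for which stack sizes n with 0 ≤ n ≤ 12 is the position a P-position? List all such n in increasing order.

0, 1, 4, 7, 10, 11

Grundy values for subtraction set {2, 5, 8}:
g(0) = mex{} = 0
g(1) = mex{} = 0
g(2) = mex{0} = 1
g(3) = mex{0} = 1
g(4) = mex{1} = 0
g(5) = mex{0,1} = 2
g(6) = mex{0} = 1
g(7) = mex{1,2} = 0
g(8) = mex{0,1} = 2
g(9) = mex{0} = 1
g(10) = mex{1,2} = 0
g(11) = mex{1} = 0
g(12) = mex{0} = 1
The P-positions (g = 0) in 0..12 are 0, 1, 4, 7, 10, 11.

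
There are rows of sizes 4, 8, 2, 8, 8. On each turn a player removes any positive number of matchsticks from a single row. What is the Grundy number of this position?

Bitwise XOR of the heap sizes:
  0100  (4)
  1000  (8)
  0010  (2)
  1000  (8)
  1000  (8)
  ----
  1110  (14)

14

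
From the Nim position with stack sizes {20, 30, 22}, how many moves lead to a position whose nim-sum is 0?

3

Nim-sum: 20 ⊕ 30 ⊕ 22 = 28.
The overall nim-sum is X = 28. A stack of size p has a winning move iff p XOR X < p (reduce it to p XOR X).
  20: 20 XOR 28 = 8 < 20 — winning move (to 8).
  30: 30 XOR 28 = 2 < 30 — winning move (to 2).
  22: 22 XOR 28 = 10 < 22 — winning move (to 10).
That gives 3 winning moves.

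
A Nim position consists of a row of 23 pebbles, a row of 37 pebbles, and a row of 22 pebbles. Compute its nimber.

36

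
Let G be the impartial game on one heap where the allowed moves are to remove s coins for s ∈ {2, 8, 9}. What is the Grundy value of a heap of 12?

2

Build the Grundy sequence with g(k) = mex{g(k−s) : s ∈ {2, 8, 9}, s ≤ k}:
k:     0  1  2  3  4  5  6  7  8  9 10 11 12
g(k):  0  0  1  1  0  0  1  1  2  2  3  0  2
So g(12) = 2.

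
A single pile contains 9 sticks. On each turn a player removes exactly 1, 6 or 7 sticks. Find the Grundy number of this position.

Build the Grundy sequence with g(k) = mex{g(k−s) : s ∈ {1, 6, 7}, s ≤ k}:
g(0) = mex{} = 0
g(1) = mex{0} = 1
g(2) = mex{1} = 0
g(3) = mex{0} = 1
g(4) = mex{1} = 0
g(5) = mex{0} = 1
g(6) = mex{0,1} = 2
g(7) = mex{0,1,2} = 3
g(8) = mex{0,1,3} = 2
g(9) = mex{0,1,2} = 3
So g(9) = 3.

3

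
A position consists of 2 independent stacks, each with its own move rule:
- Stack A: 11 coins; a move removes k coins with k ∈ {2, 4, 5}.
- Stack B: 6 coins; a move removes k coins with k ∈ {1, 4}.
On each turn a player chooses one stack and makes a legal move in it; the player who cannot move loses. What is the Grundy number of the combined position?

3

Build the Grundy sequence for stack A with g(k) = mex{g(k−s) : s ∈ {2, 4, 5}, s ≤ k}:
k:     0  1  2  3  4  5  6  7  8  9 10 11
g(k):  0  0  1  1  2  2  3  0  0  1  1  2
So g(11) = 2.
Build the Grundy sequence for stack B with g(k) = mex{g(k−s) : s ∈ {1, 4}, s ≤ k}:
g(0) = mex{} = 0
g(1) = mex{0} = 1
g(2) = mex{1} = 0
g(3) = mex{0} = 1
g(4) = mex{0,1} = 2
g(5) = mex{1,2} = 0
g(6) = mex{0} = 1
So g(6) = 1.
The value of a disjunctive sum is the nim-sum of the parts.
Combined value = 2 ⊕ 1 = 3.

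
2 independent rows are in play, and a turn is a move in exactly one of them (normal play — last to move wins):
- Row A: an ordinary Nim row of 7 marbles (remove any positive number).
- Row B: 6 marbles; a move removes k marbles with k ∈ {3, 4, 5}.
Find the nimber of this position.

5

Row A is a plain Nim row of size 7, so its Grundy value is 7.
Grundy values for row B (subtraction set {3, 4, 5}):
k:     0  1  2  3  4  5  6
g(k):  0  0  0  1  1  1  2
So g(6) = 2.
By the Sprague-Grundy theorem, the Grundy value of a sum of independent games is the XOR of the component values.
Combined value = 7 ⊕ 2 = 5.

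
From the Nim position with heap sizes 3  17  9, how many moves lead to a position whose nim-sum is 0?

1

Compute the nim-sum pairwise:
3 XOR 17 = 18
18 XOR 9 = 27
The overall nim-sum is X = 27. A heap of size p has a winning move iff p XOR X < p (reduce it to p XOR X).
  3: 3 XOR 27 = 24 ≥ 3 — no move.
  17: 17 XOR 27 = 10 < 17 — winning move (to 10).
  9: 9 XOR 27 = 18 ≥ 9 — no move.
That gives 1 winning move.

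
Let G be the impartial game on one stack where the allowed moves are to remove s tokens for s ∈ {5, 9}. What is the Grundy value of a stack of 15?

0

Compute g(0), g(1), … for moves {5, 9}:
k:     0  1  2  3  4  5  6  7  8  9 10 11 12 13 14 15
g(k):  0  0  0  0  0  1  1  1  1  1  2  2  2  2  0  0
So g(15) = 0.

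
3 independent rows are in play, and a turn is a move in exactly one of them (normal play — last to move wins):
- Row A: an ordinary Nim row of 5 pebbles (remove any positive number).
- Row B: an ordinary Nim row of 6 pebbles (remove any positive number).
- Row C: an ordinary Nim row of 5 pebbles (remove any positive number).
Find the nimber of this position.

6

Row A is a plain Nim row of size 5, so its Grundy value is 5.
Row B is a plain Nim row of size 6, so its Grundy value is 6.
Row C is a plain Nim row of size 5, so its Grundy value is 5.
By the Sprague-Grundy theorem, the Grundy value of a sum of independent games is the XOR of the component values.
Combined value = 5 ⊕ 6 ⊕ 5 = 6.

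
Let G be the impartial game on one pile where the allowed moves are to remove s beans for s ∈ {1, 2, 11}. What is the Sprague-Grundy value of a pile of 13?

1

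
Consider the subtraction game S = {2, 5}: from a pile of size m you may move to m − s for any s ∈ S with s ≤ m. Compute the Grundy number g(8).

0

Build the Grundy sequence with g(k) = mex{g(k−s) : s ∈ {2, 5}, s ≤ k}:
k:     0  1  2  3  4  5  6  7  8
g(k):  0  0  1  1  0  2  1  0  0
So g(8) = 0.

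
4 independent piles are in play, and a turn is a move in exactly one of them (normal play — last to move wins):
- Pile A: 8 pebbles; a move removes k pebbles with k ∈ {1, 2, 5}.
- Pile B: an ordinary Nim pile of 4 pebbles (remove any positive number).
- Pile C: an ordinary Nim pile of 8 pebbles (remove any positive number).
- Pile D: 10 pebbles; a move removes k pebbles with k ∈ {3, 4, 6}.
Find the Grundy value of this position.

Grundy values for pile A (subtraction set {1, 2, 5}):
k:     0  1  2  3  4  5  6  7  8
g(k):  0  1  2  0  1  2  0  1  2
So g(8) = 2.
Pile B is a plain Nim pile of size 4, so its Grundy value is 4.
Pile C is a plain Nim pile of size 8, so its Grundy value is 8.
For pile D, compute g(0), g(1), … with moves {3, 4, 6}:
g(0) = mex{} = 0
g(1) = mex{} = 0
g(2) = mex{} = 0
g(3) = mex{0} = 1
g(4) = mex{0} = 1
g(5) = mex{0} = 1
g(6) = mex{0,1} = 2
g(7) = mex{0,1} = 2
g(8) = mex{0,1} = 2
g(9) = mex{1,2} = 0
g(10) = mex{1,2} = 0
So g(10) = 0.
By the Sprague-Grundy theorem, the Grundy value of a sum of independent games is the XOR of the component values.
Combined value = 2 ⊕ 4 ⊕ 8 ⊕ 0 = 14.

14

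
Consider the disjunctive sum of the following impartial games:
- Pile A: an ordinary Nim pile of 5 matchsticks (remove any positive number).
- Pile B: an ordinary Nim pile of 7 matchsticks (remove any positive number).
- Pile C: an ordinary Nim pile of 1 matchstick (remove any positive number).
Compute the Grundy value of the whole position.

3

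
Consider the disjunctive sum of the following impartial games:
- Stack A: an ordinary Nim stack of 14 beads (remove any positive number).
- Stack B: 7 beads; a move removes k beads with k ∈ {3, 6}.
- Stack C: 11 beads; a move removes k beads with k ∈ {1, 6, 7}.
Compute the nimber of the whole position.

15

Stack A is a plain Nim stack of size 14, so its Grundy value is 14.
Build the Grundy sequence for stack B with g(k) = mex{g(k−s) : s ∈ {3, 6}, s ≤ k}:
g(0) = mex{} = 0
g(1) = mex{} = 0
g(2) = mex{} = 0
g(3) = mex{0} = 1
g(4) = mex{0} = 1
g(5) = mex{0} = 1
g(6) = mex{0,1} = 2
g(7) = mex{0,1} = 2
So g(7) = 2.
Grundy values for stack C (subtraction set {1, 6, 7}):
g(0) = mex{} = 0
g(1) = mex{0} = 1
g(2) = mex{1} = 0
g(3) = mex{0} = 1
g(4) = mex{1} = 0
g(5) = mex{0} = 1
g(6) = mex{0,1} = 2
g(7) = mex{0,1,2} = 3
g(8) = mex{0,1,3} = 2
g(9) = mex{0,1,2} = 3
g(10) = mex{0,1,3} = 2
g(11) = mex{0,1,2} = 3
So g(11) = 3.
By the Sprague-Grundy theorem, the Grundy value of a sum of independent games is the XOR of the component values.
Combined value = 14 ⊕ 2 ⊕ 3 = 15.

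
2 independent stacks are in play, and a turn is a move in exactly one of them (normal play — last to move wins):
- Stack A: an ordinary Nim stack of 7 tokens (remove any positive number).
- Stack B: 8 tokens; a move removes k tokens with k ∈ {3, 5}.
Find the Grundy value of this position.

7

Stack A is a plain Nim stack of size 7, so its Grundy value is 7.
Grundy values for stack B (subtraction set {3, 5}):
k:     0  1  2  3  4  5  6  7  8
g(k):  0  0  0  1  1  1  2  2  0
So g(8) = 0.
By the Sprague-Grundy theorem, the Grundy value of a sum of independent games is the XOR of the component values.
Combined value = 7 ⊕ 0 = 7.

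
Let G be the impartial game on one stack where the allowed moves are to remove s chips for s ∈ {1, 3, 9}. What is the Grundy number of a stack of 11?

1

Build the Grundy sequence with g(k) = mex{g(k−s) : s ∈ {1, 3, 9}, s ≤ k}:
k:     0  1  2  3  4  5  6  7  8  9 10 11
g(k):  0  1  0  1  0  1  0  1  0  1  0  1
So g(11) = 1.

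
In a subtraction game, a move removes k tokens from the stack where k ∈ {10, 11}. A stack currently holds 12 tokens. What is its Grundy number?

1

Grundy values for subtraction set {10, 11}:
g(0) = mex{} = 0
g(1) = mex{} = 0
g(2) = mex{} = 0
g(3) = mex{} = 0
g(4) = mex{} = 0
g(5) = mex{} = 0
g(6) = mex{} = 0
g(7) = mex{} = 0
g(8) = mex{} = 0
g(9) = mex{} = 0
g(10) = mex{0} = 1
g(11) = mex{0} = 1
g(12) = mex{0} = 1
So g(12) = 1.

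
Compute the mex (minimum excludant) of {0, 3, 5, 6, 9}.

1

0 is in the set but 1 is not, so the mex is 1.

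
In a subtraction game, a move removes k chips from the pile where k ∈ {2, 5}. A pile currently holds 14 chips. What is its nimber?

Grundy values for subtraction set {2, 5}:
g(0) = mex{} = 0
g(1) = mex{} = 0
g(2) = mex{0} = 1
g(3) = mex{0} = 1
g(4) = mex{1} = 0
g(5) = mex{0,1} = 2
g(6) = mex{0} = 1
g(7) = mex{1,2} = 0
g(8) = mex{1} = 0
g(9) = mex{0} = 1
g(10) = mex{0,2} = 1
g(11) = mex{1} = 0
g(12) = mex{0,1} = 2
g(13) = mex{0} = 1
g(14) = mex{1,2} = 0
So g(14) = 0.

0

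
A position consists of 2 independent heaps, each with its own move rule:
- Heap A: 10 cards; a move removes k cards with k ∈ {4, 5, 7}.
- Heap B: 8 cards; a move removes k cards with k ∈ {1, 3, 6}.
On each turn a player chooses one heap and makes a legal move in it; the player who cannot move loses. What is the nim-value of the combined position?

0

Build the Grundy sequence for heap A with g(k) = mex{g(k−s) : s ∈ {4, 5, 7}, s ≤ k}:
k:     0  1  2  3  4  5  6  7  8  9 10
g(k):  0  0  0  0  1  1  1  1  2  2  2
So g(10) = 2.
Grundy values for heap B (subtraction set {1, 3, 6}):
k:     0  1  2  3  4  5  6  7  8
g(k):  0  1  0  1  0  1  2  3  2
So g(8) = 2.
The value of a disjunctive sum is the nim-sum of the parts.
Combined value = 2 ⊕ 2 = 0.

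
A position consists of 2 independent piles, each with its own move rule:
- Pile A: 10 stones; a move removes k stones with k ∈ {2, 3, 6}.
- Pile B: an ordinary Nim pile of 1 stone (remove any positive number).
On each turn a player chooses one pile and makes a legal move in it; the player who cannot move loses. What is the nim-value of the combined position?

1

Build the Grundy sequence for pile A with g(k) = mex{g(k−s) : s ∈ {2, 3, 6}, s ≤ k}:
k:     0  1  2  3  4  5  6  7  8  9 10
g(k):  0  0  1  1  2  0  3  1  2  0  0
So g(10) = 0.
Pile B is a plain Nim pile of size 1, so its Grundy value is 1.
The value of a disjunctive sum is the nim-sum of the parts.
Combined value = 0 ⊕ 1 = 1.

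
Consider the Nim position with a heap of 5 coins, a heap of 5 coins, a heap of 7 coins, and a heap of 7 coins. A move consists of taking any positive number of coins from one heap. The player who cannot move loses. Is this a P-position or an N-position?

P-position

In binary:
  101  (5)
  101  (5)
  111  (7)
  111  (7)
  ---
  000  (0)
The nim-sum is 0, so this is a P-position: the player to move is in a losing position under optimal play.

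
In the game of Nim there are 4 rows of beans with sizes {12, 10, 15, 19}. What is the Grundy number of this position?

26

Nim-sum: 12 ⊕ 10 ⊕ 15 ⊕ 19 = 26.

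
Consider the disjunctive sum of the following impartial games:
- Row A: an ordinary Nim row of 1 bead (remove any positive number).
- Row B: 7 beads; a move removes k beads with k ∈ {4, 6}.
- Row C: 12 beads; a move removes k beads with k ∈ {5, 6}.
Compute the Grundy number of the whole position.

0

Row A is a plain Nim row of size 1, so its Grundy value is 1.
Grundy values for row B (subtraction set {4, 6}):
k:     0  1  2  3  4  5  6  7
g(k):  0  0  0  0  1  1  1  1
So g(7) = 1.
For row C, compute g(0), g(1), … with moves {5, 6}:
g(0) = mex{} = 0
g(1) = mex{} = 0
g(2) = mex{} = 0
g(3) = mex{} = 0
g(4) = mex{} = 0
g(5) = mex{0} = 1
g(6) = mex{0} = 1
g(7) = mex{0} = 1
g(8) = mex{0} = 1
g(9) = mex{0} = 1
g(10) = mex{0,1} = 2
g(11) = mex{1} = 0
g(12) = mex{1} = 0
So g(12) = 0.
The value of a disjunctive sum is the nim-sum of the parts.
Combined value = 1 XOR 1 XOR 0 = 0.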